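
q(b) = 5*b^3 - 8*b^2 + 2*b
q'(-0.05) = 2.84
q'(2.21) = 39.90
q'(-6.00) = 638.00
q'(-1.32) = 49.26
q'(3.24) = 107.62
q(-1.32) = -28.08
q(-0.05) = -0.12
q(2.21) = 19.32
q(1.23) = -0.34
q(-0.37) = -2.09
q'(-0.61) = 17.34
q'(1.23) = 5.01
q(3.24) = 92.56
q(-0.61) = -5.33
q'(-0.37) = 9.97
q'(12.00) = 1970.00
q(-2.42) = -122.55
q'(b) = 15*b^2 - 16*b + 2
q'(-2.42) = 128.57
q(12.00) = 7512.00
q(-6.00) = -1380.00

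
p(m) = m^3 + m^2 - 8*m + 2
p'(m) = 3*m^2 + 2*m - 8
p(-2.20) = 13.79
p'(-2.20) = 2.12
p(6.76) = 302.53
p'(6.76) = 142.61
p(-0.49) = 6.04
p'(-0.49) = -8.26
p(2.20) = -0.11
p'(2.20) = 10.92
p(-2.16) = 13.87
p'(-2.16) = 1.68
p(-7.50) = -303.62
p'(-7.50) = 145.75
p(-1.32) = 12.00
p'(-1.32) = -5.41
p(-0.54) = 6.45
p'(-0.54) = -8.21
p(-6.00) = -130.00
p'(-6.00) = 88.00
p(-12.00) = -1486.00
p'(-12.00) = 400.00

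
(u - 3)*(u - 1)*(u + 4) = u^3 - 13*u + 12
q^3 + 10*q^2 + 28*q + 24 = (q + 2)^2*(q + 6)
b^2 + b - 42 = (b - 6)*(b + 7)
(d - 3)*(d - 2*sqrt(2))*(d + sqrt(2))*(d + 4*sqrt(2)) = d^4 - 3*d^3 + 3*sqrt(2)*d^3 - 9*sqrt(2)*d^2 - 12*d^2 - 16*sqrt(2)*d + 36*d + 48*sqrt(2)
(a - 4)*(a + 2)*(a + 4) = a^3 + 2*a^2 - 16*a - 32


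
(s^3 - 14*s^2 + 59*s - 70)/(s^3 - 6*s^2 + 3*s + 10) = (s - 7)/(s + 1)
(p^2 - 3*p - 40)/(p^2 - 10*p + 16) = (p + 5)/(p - 2)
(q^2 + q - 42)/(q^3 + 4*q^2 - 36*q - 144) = (q + 7)/(q^2 + 10*q + 24)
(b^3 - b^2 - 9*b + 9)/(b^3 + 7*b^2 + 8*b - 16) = (b^2 - 9)/(b^2 + 8*b + 16)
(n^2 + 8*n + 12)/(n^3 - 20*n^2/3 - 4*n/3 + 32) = 3*(n + 6)/(3*n^2 - 26*n + 48)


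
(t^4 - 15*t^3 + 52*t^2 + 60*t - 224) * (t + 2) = t^5 - 13*t^4 + 22*t^3 + 164*t^2 - 104*t - 448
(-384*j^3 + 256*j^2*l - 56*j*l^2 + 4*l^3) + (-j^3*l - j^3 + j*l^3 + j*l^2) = -j^3*l - 385*j^3 + 256*j^2*l + j*l^3 - 55*j*l^2 + 4*l^3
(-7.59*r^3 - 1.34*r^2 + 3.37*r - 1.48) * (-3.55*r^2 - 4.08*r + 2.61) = 26.9445*r^5 + 35.7242*r^4 - 26.3062*r^3 - 11.993*r^2 + 14.8341*r - 3.8628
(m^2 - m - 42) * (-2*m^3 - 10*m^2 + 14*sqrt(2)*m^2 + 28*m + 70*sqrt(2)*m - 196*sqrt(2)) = -2*m^5 - 8*m^4 + 14*sqrt(2)*m^4 + 56*sqrt(2)*m^3 + 122*m^3 - 854*sqrt(2)*m^2 + 392*m^2 - 2744*sqrt(2)*m - 1176*m + 8232*sqrt(2)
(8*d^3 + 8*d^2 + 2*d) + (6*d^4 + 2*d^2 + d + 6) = 6*d^4 + 8*d^3 + 10*d^2 + 3*d + 6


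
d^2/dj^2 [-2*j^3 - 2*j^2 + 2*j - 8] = -12*j - 4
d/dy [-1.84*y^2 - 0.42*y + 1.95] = -3.68*y - 0.42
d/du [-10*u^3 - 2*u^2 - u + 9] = -30*u^2 - 4*u - 1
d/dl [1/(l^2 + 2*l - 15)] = 2*(-l - 1)/(l^2 + 2*l - 15)^2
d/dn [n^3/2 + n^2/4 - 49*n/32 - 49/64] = 3*n^2/2 + n/2 - 49/32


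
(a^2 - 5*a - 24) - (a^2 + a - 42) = 18 - 6*a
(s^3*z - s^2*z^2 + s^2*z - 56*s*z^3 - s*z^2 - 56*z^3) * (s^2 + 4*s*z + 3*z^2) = s^5*z + 3*s^4*z^2 + s^4*z - 57*s^3*z^3 + 3*s^3*z^2 - 227*s^2*z^4 - 57*s^2*z^3 - 168*s*z^5 - 227*s*z^4 - 168*z^5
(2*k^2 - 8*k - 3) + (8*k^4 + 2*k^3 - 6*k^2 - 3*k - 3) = 8*k^4 + 2*k^3 - 4*k^2 - 11*k - 6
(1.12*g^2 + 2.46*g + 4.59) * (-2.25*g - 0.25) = -2.52*g^3 - 5.815*g^2 - 10.9425*g - 1.1475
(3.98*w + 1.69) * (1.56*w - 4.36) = 6.2088*w^2 - 14.7164*w - 7.3684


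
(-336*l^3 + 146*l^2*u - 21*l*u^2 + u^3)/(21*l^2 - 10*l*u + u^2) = (48*l^2 - 14*l*u + u^2)/(-3*l + u)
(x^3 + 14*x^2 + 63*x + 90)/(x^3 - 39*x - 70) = (x^2 + 9*x + 18)/(x^2 - 5*x - 14)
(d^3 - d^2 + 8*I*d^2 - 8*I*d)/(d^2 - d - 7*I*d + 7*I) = d*(d + 8*I)/(d - 7*I)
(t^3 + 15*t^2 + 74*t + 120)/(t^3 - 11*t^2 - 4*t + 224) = (t^2 + 11*t + 30)/(t^2 - 15*t + 56)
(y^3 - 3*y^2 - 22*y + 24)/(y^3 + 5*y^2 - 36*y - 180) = (y^2 + 3*y - 4)/(y^2 + 11*y + 30)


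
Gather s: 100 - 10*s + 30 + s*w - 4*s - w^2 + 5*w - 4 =s*(w - 14) - w^2 + 5*w + 126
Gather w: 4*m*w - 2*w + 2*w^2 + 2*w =4*m*w + 2*w^2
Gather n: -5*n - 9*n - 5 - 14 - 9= -14*n - 28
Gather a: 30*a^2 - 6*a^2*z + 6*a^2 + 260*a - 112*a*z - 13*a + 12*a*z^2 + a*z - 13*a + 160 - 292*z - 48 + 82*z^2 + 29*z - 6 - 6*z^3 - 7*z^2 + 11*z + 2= a^2*(36 - 6*z) + a*(12*z^2 - 111*z + 234) - 6*z^3 + 75*z^2 - 252*z + 108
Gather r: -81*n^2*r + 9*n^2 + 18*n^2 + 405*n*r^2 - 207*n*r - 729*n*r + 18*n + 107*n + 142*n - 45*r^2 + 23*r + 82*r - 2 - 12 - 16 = 27*n^2 + 267*n + r^2*(405*n - 45) + r*(-81*n^2 - 936*n + 105) - 30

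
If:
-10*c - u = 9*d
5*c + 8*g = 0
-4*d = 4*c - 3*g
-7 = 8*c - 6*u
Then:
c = 112/181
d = -329/362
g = -70/181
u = 721/362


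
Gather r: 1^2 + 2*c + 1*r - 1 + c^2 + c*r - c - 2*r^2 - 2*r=c^2 + c - 2*r^2 + r*(c - 1)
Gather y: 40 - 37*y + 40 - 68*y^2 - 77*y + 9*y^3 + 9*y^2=9*y^3 - 59*y^2 - 114*y + 80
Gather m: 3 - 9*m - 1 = 2 - 9*m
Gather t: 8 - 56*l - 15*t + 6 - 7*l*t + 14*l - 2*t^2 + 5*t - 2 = -42*l - 2*t^2 + t*(-7*l - 10) + 12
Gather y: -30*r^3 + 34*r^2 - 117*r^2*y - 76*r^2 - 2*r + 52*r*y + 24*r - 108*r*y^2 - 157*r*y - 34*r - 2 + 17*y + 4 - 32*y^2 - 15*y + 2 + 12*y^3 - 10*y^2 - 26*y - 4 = -30*r^3 - 42*r^2 - 12*r + 12*y^3 + y^2*(-108*r - 42) + y*(-117*r^2 - 105*r - 24)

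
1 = 1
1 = 1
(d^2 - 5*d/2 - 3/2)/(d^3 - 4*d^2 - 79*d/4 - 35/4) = 2*(d - 3)/(2*d^2 - 9*d - 35)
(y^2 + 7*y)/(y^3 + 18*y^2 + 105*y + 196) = y/(y^2 + 11*y + 28)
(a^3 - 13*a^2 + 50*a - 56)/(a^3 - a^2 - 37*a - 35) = (a^2 - 6*a + 8)/(a^2 + 6*a + 5)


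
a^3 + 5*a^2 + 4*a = a*(a + 1)*(a + 4)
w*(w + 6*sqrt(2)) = w^2 + 6*sqrt(2)*w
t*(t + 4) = t^2 + 4*t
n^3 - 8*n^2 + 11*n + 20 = (n - 5)*(n - 4)*(n + 1)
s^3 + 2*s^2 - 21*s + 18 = (s - 3)*(s - 1)*(s + 6)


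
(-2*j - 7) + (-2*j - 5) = -4*j - 12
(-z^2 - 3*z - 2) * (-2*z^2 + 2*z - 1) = 2*z^4 + 4*z^3 - z^2 - z + 2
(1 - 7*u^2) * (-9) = 63*u^2 - 9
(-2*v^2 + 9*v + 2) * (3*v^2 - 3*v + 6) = -6*v^4 + 33*v^3 - 33*v^2 + 48*v + 12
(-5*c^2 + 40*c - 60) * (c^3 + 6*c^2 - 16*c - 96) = -5*c^5 + 10*c^4 + 260*c^3 - 520*c^2 - 2880*c + 5760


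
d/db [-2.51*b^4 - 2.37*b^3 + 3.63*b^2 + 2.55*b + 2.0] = -10.04*b^3 - 7.11*b^2 + 7.26*b + 2.55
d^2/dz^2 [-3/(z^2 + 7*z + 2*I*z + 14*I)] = 6*(z^2 + 7*z + 2*I*z - (2*z + 7 + 2*I)^2 + 14*I)/(z^2 + 7*z + 2*I*z + 14*I)^3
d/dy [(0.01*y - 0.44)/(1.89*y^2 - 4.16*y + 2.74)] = (-0.0189*y^2 + 1.6632*y - 1.803)/(3.5721*y^4 - 15.7248*y^3 + 27.6628*y^2 - 22.7968*y + 7.5076)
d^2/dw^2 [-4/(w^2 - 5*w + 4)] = 8*(w^2 - 5*w - (2*w - 5)^2 + 4)/(w^2 - 5*w + 4)^3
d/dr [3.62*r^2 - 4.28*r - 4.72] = 7.24*r - 4.28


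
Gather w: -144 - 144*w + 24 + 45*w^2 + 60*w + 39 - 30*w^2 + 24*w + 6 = 15*w^2 - 60*w - 75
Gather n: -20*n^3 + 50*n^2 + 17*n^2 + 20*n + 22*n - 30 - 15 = -20*n^3 + 67*n^2 + 42*n - 45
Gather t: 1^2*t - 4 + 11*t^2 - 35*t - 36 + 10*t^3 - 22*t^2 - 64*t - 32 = 10*t^3 - 11*t^2 - 98*t - 72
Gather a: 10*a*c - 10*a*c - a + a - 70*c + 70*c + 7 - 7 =0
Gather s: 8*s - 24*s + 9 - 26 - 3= -16*s - 20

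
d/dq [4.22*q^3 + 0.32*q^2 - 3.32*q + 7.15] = 12.66*q^2 + 0.64*q - 3.32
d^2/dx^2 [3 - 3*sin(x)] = 3*sin(x)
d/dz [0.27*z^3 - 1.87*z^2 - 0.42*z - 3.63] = 0.81*z^2 - 3.74*z - 0.42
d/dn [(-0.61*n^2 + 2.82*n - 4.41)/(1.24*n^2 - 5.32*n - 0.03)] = (-0.2516*n^2 + 10.9734*n - 23.5458)/(1.5376*n^4 - 13.1936*n^3 + 28.228*n^2 + 0.3192*n + 0.0009)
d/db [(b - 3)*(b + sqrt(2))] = 2*b - 3 + sqrt(2)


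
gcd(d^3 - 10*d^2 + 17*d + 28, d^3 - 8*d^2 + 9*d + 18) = d + 1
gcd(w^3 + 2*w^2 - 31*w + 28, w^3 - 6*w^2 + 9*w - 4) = w^2 - 5*w + 4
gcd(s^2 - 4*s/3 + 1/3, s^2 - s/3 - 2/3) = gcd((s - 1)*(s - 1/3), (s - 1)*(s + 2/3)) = s - 1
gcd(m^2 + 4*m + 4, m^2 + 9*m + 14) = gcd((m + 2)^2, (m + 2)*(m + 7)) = m + 2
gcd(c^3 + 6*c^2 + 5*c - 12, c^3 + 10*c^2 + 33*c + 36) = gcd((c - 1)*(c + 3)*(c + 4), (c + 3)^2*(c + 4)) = c^2 + 7*c + 12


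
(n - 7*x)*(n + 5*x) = n^2 - 2*n*x - 35*x^2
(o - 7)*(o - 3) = o^2 - 10*o + 21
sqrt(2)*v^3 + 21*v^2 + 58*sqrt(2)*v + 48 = (v + 4*sqrt(2))*(v + 6*sqrt(2))*(sqrt(2)*v + 1)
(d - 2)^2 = d^2 - 4*d + 4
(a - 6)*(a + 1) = a^2 - 5*a - 6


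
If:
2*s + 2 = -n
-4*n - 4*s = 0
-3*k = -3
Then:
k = 1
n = 2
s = -2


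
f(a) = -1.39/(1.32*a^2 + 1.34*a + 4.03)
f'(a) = -1.39*(-2.64*a - 1.34)/(1.32*a^2 + 1.34*a + 4.03)^2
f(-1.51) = -0.28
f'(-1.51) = -0.15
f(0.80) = -0.23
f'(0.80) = 0.14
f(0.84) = -0.23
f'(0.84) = 0.13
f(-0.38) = -0.37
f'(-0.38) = 0.03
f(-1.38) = -0.30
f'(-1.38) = -0.15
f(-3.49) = -0.09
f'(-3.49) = -0.05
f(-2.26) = -0.18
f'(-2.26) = -0.11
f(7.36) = -0.02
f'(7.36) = 0.00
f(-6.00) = -0.03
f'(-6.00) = -0.01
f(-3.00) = -0.12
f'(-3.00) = -0.06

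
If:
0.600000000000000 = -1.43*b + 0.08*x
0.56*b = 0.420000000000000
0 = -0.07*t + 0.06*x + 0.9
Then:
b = 0.75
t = 30.78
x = 20.91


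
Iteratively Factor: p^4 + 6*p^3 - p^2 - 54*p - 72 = (p - 3)*(p^3 + 9*p^2 + 26*p + 24) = (p - 3)*(p + 2)*(p^2 + 7*p + 12) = (p - 3)*(p + 2)*(p + 3)*(p + 4)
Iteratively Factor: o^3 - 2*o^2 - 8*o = (o)*(o^2 - 2*o - 8) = o*(o + 2)*(o - 4)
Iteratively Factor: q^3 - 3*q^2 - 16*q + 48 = (q + 4)*(q^2 - 7*q + 12) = (q - 3)*(q + 4)*(q - 4)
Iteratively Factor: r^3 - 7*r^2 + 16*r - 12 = (r - 3)*(r^2 - 4*r + 4) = (r - 3)*(r - 2)*(r - 2)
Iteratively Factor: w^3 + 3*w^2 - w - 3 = (w + 1)*(w^2 + 2*w - 3) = (w + 1)*(w + 3)*(w - 1)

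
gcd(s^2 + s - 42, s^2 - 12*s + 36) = s - 6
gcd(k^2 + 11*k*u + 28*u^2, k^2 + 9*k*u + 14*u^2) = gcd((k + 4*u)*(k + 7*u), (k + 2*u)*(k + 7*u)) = k + 7*u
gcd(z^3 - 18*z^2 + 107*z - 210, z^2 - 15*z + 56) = z - 7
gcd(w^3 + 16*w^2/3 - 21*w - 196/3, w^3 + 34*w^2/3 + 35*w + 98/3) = w^2 + 28*w/3 + 49/3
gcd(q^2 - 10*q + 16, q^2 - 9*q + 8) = q - 8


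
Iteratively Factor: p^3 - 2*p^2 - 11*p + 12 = (p - 4)*(p^2 + 2*p - 3) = (p - 4)*(p - 1)*(p + 3)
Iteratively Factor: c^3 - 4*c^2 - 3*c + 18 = (c + 2)*(c^2 - 6*c + 9) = (c - 3)*(c + 2)*(c - 3)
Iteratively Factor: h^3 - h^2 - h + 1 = (h + 1)*(h^2 - 2*h + 1) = (h - 1)*(h + 1)*(h - 1)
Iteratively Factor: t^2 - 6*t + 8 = (t - 4)*(t - 2)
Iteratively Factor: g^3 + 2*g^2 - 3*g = (g - 1)*(g^2 + 3*g) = (g - 1)*(g + 3)*(g)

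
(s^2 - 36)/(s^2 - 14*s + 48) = (s + 6)/(s - 8)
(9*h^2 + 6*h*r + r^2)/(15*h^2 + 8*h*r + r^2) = (3*h + r)/(5*h + r)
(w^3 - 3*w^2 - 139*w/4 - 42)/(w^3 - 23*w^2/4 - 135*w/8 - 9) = 2*(2*w + 7)/(4*w + 3)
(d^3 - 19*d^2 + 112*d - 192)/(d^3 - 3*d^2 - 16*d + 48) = (d^2 - 16*d + 64)/(d^2 - 16)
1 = 1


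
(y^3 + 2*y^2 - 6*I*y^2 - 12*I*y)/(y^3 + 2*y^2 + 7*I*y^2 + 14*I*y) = (y - 6*I)/(y + 7*I)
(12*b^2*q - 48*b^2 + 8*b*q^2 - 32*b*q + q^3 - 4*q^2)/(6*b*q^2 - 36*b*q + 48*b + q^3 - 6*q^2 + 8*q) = (2*b + q)/(q - 2)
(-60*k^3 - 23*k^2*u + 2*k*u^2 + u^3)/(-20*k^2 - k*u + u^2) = 3*k + u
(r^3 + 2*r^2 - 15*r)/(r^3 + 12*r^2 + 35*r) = (r - 3)/(r + 7)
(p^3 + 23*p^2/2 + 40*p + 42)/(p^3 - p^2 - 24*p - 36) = (p^2 + 19*p/2 + 21)/(p^2 - 3*p - 18)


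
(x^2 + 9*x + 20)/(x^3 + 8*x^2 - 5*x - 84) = (x + 5)/(x^2 + 4*x - 21)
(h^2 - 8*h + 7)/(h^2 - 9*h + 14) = (h - 1)/(h - 2)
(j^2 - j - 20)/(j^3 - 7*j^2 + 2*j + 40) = (j + 4)/(j^2 - 2*j - 8)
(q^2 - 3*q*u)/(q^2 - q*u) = (q - 3*u)/(q - u)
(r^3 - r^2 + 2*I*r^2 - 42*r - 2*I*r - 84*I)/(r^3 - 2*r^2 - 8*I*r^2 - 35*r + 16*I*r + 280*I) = (r^2 + 2*r*(3 + I) + 12*I)/(r^2 + r*(5 - 8*I) - 40*I)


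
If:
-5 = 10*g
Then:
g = -1/2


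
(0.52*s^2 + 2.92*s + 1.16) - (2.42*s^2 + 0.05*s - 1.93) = -1.9*s^2 + 2.87*s + 3.09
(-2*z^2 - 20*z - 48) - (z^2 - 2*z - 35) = -3*z^2 - 18*z - 13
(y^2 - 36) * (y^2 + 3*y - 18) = y^4 + 3*y^3 - 54*y^2 - 108*y + 648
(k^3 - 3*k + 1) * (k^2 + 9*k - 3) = k^5 + 9*k^4 - 6*k^3 - 26*k^2 + 18*k - 3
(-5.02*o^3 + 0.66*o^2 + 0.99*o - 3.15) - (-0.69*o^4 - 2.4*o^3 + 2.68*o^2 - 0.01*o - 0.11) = 0.69*o^4 - 2.62*o^3 - 2.02*o^2 + 1.0*o - 3.04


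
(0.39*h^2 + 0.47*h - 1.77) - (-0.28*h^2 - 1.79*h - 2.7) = 0.67*h^2 + 2.26*h + 0.93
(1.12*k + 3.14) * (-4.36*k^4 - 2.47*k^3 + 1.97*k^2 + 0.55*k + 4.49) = -4.8832*k^5 - 16.4568*k^4 - 5.5494*k^3 + 6.8018*k^2 + 6.7558*k + 14.0986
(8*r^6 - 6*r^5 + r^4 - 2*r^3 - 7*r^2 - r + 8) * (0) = 0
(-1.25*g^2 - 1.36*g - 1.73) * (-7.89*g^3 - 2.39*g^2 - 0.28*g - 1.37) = 9.8625*g^5 + 13.7179*g^4 + 17.2501*g^3 + 6.228*g^2 + 2.3476*g + 2.3701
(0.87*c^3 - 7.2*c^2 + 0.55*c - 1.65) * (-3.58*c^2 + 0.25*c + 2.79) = -3.1146*c^5 + 25.9935*c^4 - 1.3417*c^3 - 14.0435*c^2 + 1.122*c - 4.6035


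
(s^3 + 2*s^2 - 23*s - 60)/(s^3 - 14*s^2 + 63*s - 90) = (s^2 + 7*s + 12)/(s^2 - 9*s + 18)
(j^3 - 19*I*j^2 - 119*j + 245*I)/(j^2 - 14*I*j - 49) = j - 5*I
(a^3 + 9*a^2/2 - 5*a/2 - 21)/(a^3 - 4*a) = (2*a^2 + 13*a + 21)/(2*a*(a + 2))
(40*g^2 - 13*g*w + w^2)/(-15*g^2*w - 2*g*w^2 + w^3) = (-8*g + w)/(w*(3*g + w))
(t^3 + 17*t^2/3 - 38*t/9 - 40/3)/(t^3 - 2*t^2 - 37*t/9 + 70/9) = (3*t^2 + 22*t + 24)/(3*t^2 - t - 14)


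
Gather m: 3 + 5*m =5*m + 3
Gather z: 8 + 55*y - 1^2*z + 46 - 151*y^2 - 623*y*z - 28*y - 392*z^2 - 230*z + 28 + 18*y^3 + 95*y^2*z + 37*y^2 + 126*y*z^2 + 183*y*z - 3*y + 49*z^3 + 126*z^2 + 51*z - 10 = 18*y^3 - 114*y^2 + 24*y + 49*z^3 + z^2*(126*y - 266) + z*(95*y^2 - 440*y - 180) + 72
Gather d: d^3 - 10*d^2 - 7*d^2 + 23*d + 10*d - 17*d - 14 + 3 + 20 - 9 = d^3 - 17*d^2 + 16*d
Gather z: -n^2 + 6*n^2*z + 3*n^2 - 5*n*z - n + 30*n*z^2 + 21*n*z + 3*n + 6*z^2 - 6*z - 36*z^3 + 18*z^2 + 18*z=2*n^2 + 2*n - 36*z^3 + z^2*(30*n + 24) + z*(6*n^2 + 16*n + 12)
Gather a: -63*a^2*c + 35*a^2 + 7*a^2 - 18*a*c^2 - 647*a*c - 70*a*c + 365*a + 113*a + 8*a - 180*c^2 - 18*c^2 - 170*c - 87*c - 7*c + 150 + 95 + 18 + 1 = a^2*(42 - 63*c) + a*(-18*c^2 - 717*c + 486) - 198*c^2 - 264*c + 264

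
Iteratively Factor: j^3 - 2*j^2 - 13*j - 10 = (j + 1)*(j^2 - 3*j - 10) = (j + 1)*(j + 2)*(j - 5)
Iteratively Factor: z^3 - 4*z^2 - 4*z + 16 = (z - 4)*(z^2 - 4) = (z - 4)*(z - 2)*(z + 2)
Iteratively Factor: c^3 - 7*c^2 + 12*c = (c - 4)*(c^2 - 3*c) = (c - 4)*(c - 3)*(c)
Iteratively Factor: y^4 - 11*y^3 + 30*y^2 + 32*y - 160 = (y - 4)*(y^3 - 7*y^2 + 2*y + 40) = (y - 4)*(y + 2)*(y^2 - 9*y + 20) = (y - 5)*(y - 4)*(y + 2)*(y - 4)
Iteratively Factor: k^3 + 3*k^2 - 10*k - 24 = (k + 4)*(k^2 - k - 6) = (k + 2)*(k + 4)*(k - 3)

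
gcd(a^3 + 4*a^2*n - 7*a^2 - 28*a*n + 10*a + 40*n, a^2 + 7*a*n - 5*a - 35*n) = a - 5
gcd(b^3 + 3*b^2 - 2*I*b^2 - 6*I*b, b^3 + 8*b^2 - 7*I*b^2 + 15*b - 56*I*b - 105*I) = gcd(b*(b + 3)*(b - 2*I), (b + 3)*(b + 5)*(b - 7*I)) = b + 3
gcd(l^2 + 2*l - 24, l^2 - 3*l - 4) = l - 4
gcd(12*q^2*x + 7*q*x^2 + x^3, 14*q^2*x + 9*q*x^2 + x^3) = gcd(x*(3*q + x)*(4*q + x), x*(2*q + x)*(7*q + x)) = x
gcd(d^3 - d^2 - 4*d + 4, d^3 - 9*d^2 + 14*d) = d - 2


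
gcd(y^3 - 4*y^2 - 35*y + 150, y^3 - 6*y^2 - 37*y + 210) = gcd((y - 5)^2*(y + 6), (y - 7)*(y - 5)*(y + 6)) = y^2 + y - 30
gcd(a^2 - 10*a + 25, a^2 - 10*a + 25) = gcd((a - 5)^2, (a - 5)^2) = a^2 - 10*a + 25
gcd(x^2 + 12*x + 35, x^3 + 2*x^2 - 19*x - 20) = x + 5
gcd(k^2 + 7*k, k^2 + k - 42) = k + 7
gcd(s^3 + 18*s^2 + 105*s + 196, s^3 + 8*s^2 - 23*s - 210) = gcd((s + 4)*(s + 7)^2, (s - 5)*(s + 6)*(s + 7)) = s + 7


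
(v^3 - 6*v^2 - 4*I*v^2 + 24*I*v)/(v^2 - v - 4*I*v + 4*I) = v*(v - 6)/(v - 1)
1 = 1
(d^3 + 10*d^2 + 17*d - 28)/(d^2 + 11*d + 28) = d - 1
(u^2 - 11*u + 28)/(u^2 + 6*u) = (u^2 - 11*u + 28)/(u*(u + 6))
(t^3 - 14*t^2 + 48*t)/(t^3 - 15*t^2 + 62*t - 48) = t/(t - 1)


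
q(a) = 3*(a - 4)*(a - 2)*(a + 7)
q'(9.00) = 681.00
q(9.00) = 1680.00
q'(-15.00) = 1833.00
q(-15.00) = -7752.00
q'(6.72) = 344.75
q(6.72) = 528.43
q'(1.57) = -70.40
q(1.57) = 26.86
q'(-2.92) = -42.78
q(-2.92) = 416.73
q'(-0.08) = -102.42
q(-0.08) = 176.18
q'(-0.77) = -101.28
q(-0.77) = 246.95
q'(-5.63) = 149.49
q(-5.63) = 301.99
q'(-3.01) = -38.52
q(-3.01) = 420.39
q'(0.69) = -93.58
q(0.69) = 100.03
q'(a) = 3*(a - 4)*(a - 2) + 3*(a - 4)*(a + 7) + 3*(a - 2)*(a + 7) = 9*a^2 + 6*a - 102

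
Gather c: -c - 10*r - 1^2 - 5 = -c - 10*r - 6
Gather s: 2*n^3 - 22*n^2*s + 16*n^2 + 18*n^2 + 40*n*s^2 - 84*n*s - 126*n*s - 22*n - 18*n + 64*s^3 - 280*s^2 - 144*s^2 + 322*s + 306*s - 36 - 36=2*n^3 + 34*n^2 - 40*n + 64*s^3 + s^2*(40*n - 424) + s*(-22*n^2 - 210*n + 628) - 72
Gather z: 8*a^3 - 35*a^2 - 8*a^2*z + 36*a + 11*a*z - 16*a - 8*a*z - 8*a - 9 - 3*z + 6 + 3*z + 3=8*a^3 - 35*a^2 + 12*a + z*(-8*a^2 + 3*a)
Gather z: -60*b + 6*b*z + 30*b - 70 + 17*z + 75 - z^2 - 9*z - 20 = -30*b - z^2 + z*(6*b + 8) - 15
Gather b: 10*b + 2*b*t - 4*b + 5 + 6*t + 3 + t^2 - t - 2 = b*(2*t + 6) + t^2 + 5*t + 6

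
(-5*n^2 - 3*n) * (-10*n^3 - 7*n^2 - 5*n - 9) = 50*n^5 + 65*n^4 + 46*n^3 + 60*n^2 + 27*n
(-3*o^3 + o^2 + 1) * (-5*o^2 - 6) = 15*o^5 - 5*o^4 + 18*o^3 - 11*o^2 - 6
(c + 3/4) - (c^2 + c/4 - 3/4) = -c^2 + 3*c/4 + 3/2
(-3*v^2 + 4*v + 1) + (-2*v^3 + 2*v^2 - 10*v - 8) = -2*v^3 - v^2 - 6*v - 7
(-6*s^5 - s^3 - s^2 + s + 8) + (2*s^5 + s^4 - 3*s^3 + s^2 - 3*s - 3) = -4*s^5 + s^4 - 4*s^3 - 2*s + 5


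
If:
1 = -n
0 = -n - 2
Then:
No Solution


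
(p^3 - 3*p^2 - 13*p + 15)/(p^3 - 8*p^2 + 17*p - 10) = (p + 3)/(p - 2)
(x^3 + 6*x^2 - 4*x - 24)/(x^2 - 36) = (x^2 - 4)/(x - 6)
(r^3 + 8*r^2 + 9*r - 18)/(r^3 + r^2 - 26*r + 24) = (r + 3)/(r - 4)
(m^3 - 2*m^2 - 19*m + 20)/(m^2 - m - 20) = m - 1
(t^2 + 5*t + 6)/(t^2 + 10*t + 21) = (t + 2)/(t + 7)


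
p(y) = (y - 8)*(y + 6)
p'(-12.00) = -26.00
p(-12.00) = 120.00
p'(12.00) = 22.00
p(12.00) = 72.00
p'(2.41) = 2.82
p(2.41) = -47.01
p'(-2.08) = -6.16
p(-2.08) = -39.51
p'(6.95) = 11.90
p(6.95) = -13.60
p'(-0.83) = -3.66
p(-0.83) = -45.65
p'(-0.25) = -2.50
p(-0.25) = -47.44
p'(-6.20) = -14.40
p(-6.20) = 2.84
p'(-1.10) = -4.20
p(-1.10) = -44.59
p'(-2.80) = -7.60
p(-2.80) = -34.56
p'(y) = 2*y - 2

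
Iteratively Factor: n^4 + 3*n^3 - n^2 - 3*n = (n + 1)*(n^3 + 2*n^2 - 3*n) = (n + 1)*(n + 3)*(n^2 - n) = (n - 1)*(n + 1)*(n + 3)*(n)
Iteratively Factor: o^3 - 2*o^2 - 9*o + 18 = (o - 3)*(o^2 + o - 6) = (o - 3)*(o + 3)*(o - 2)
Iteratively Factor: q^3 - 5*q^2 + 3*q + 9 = (q + 1)*(q^2 - 6*q + 9) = (q - 3)*(q + 1)*(q - 3)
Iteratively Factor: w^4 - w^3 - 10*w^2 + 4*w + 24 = (w + 2)*(w^3 - 3*w^2 - 4*w + 12) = (w - 2)*(w + 2)*(w^2 - w - 6) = (w - 3)*(w - 2)*(w + 2)*(w + 2)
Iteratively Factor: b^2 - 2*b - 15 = (b - 5)*(b + 3)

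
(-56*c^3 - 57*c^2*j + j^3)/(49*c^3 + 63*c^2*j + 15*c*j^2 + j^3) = (-8*c + j)/(7*c + j)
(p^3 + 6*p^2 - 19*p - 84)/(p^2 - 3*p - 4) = (p^2 + 10*p + 21)/(p + 1)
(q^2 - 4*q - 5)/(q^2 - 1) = (q - 5)/(q - 1)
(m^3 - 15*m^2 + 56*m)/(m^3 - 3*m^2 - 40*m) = (m - 7)/(m + 5)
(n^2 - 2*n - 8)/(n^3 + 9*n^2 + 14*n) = (n - 4)/(n*(n + 7))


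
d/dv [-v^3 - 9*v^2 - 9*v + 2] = -3*v^2 - 18*v - 9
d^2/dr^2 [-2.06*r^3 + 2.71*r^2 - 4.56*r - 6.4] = 5.42 - 12.36*r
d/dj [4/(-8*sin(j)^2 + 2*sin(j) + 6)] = 2*(8*sin(j) - 1)*cos(j)/(-4*sin(j)^2 + sin(j) + 3)^2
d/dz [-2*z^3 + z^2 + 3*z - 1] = -6*z^2 + 2*z + 3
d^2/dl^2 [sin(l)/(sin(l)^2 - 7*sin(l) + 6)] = (-sin(l)^4 - 8*sin(l)^3 + 30*sin(l)^2 - 12*sin(l) - 84)/((sin(l) - 6)^3*(sin(l) - 1)^2)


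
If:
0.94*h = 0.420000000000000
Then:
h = 0.45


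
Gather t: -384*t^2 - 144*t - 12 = -384*t^2 - 144*t - 12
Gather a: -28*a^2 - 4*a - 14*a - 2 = -28*a^2 - 18*a - 2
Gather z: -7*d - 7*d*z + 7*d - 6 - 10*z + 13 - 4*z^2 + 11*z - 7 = -4*z^2 + z*(1 - 7*d)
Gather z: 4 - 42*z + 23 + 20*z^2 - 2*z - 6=20*z^2 - 44*z + 21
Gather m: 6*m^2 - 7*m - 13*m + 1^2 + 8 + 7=6*m^2 - 20*m + 16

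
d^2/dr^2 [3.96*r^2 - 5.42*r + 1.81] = 7.92000000000000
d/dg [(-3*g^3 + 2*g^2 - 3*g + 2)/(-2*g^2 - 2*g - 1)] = (6*g^4 + 12*g^3 - g^2 + 4*g + 7)/(4*g^4 + 8*g^3 + 8*g^2 + 4*g + 1)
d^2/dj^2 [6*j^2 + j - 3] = 12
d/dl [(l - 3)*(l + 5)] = 2*l + 2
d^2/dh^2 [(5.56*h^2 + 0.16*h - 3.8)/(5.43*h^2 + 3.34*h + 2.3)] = (-192.239376*h^3 - 1088.88876*h^2 - 425.4948*h + 66.5004)/(160.103007*h^6 + 295.438698*h^5 + 385.170534*h^4 + 287.539264*h^3 + 163.14774*h^2 + 53.0058*h + 12.167)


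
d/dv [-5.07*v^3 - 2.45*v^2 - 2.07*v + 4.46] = -15.21*v^2 - 4.9*v - 2.07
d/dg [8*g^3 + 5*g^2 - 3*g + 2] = 24*g^2 + 10*g - 3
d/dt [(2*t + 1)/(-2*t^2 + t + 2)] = (-4*t^2 + 2*t + (2*t + 1)*(4*t - 1) + 4)/(-2*t^2 + t + 2)^2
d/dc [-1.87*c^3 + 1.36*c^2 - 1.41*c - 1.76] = -5.61*c^2 + 2.72*c - 1.41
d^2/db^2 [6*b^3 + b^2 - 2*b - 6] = 36*b + 2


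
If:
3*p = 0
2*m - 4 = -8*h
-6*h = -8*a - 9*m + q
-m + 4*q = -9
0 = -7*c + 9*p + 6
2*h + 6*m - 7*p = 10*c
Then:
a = -4115/2464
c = 6/7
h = 12/77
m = 106/77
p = 0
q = -587/308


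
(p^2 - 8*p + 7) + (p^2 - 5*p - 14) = 2*p^2 - 13*p - 7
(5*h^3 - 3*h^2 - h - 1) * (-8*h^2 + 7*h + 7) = -40*h^5 + 59*h^4 + 22*h^3 - 20*h^2 - 14*h - 7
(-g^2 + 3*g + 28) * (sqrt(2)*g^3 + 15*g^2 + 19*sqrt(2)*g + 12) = -sqrt(2)*g^5 - 15*g^4 + 3*sqrt(2)*g^4 + 9*sqrt(2)*g^3 + 45*g^3 + 57*sqrt(2)*g^2 + 408*g^2 + 36*g + 532*sqrt(2)*g + 336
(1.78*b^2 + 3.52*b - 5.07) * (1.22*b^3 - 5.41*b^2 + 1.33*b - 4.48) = 2.1716*b^5 - 5.3354*b^4 - 22.8612*b^3 + 24.1359*b^2 - 22.5127*b + 22.7136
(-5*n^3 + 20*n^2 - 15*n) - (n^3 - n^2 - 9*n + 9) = -6*n^3 + 21*n^2 - 6*n - 9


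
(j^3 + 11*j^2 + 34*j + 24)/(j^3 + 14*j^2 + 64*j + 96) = (j + 1)/(j + 4)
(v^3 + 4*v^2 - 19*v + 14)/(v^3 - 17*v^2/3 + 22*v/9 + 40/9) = 9*(v^3 + 4*v^2 - 19*v + 14)/(9*v^3 - 51*v^2 + 22*v + 40)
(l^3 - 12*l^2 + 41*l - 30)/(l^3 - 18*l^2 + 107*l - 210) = (l - 1)/(l - 7)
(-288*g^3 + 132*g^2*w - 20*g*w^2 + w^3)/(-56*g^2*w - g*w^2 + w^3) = (36*g^2 - 12*g*w + w^2)/(w*(7*g + w))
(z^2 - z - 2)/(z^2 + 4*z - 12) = (z + 1)/(z + 6)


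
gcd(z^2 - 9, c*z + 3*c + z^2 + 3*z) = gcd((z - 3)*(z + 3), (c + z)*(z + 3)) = z + 3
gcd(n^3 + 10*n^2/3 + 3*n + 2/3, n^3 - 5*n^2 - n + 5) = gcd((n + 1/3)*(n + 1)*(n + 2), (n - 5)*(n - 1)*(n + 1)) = n + 1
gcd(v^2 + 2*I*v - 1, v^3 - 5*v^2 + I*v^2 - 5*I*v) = v + I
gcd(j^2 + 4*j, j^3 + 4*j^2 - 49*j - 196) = j + 4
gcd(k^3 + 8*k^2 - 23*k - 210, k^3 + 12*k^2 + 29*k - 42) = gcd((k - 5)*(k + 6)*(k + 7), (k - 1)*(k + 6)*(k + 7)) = k^2 + 13*k + 42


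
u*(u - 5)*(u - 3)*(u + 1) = u^4 - 7*u^3 + 7*u^2 + 15*u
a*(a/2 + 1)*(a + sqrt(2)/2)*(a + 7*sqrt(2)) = a^4/2 + a^3 + 15*sqrt(2)*a^3/4 + 7*a^2/2 + 15*sqrt(2)*a^2/2 + 7*a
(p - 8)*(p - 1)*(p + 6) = p^3 - 3*p^2 - 46*p + 48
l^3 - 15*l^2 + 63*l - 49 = (l - 7)^2*(l - 1)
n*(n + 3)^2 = n^3 + 6*n^2 + 9*n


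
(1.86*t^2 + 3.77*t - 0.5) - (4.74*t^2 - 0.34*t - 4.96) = -2.88*t^2 + 4.11*t + 4.46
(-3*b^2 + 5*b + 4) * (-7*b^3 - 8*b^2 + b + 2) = 21*b^5 - 11*b^4 - 71*b^3 - 33*b^2 + 14*b + 8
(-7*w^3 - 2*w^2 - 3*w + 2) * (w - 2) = -7*w^4 + 12*w^3 + w^2 + 8*w - 4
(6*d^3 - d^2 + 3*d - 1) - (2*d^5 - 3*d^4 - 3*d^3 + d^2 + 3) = -2*d^5 + 3*d^4 + 9*d^3 - 2*d^2 + 3*d - 4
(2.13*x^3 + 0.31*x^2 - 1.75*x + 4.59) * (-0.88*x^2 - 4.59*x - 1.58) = -1.8744*x^5 - 10.0495*x^4 - 3.2483*x^3 + 3.5035*x^2 - 18.3031*x - 7.2522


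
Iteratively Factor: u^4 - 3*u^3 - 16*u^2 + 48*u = (u + 4)*(u^3 - 7*u^2 + 12*u) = u*(u + 4)*(u^2 - 7*u + 12) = u*(u - 4)*(u + 4)*(u - 3)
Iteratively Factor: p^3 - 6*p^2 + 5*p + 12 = (p + 1)*(p^2 - 7*p + 12) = (p - 3)*(p + 1)*(p - 4)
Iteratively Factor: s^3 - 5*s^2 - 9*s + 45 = (s + 3)*(s^2 - 8*s + 15) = (s - 3)*(s + 3)*(s - 5)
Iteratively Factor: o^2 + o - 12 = (o - 3)*(o + 4)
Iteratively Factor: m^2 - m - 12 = (m + 3)*(m - 4)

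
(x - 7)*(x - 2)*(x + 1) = x^3 - 8*x^2 + 5*x + 14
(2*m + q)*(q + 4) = 2*m*q + 8*m + q^2 + 4*q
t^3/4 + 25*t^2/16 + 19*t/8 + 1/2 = (t/4 + 1)*(t + 1/4)*(t + 2)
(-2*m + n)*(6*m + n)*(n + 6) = -12*m^2*n - 72*m^2 + 4*m*n^2 + 24*m*n + n^3 + 6*n^2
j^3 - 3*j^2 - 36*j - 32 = (j - 8)*(j + 1)*(j + 4)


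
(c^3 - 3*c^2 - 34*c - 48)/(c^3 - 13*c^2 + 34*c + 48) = (c^2 + 5*c + 6)/(c^2 - 5*c - 6)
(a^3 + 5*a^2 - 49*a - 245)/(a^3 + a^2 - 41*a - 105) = (a + 7)/(a + 3)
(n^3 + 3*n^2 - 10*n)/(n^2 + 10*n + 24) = n*(n^2 + 3*n - 10)/(n^2 + 10*n + 24)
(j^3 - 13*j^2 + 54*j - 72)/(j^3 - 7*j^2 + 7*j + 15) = (j^2 - 10*j + 24)/(j^2 - 4*j - 5)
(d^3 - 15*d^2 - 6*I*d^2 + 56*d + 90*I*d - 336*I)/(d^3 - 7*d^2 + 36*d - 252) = (d - 8)/(d + 6*I)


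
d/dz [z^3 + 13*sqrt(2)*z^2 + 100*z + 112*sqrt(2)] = 3*z^2 + 26*sqrt(2)*z + 100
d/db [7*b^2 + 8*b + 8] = 14*b + 8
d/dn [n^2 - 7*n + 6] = 2*n - 7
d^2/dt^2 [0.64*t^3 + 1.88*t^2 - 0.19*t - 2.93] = 3.84*t + 3.76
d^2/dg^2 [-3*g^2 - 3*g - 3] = -6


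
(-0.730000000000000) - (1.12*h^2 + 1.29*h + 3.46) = -1.12*h^2 - 1.29*h - 4.19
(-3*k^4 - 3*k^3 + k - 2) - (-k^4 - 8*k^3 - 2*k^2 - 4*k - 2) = -2*k^4 + 5*k^3 + 2*k^2 + 5*k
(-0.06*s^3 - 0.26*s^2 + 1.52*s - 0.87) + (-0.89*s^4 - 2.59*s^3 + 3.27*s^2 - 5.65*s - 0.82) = -0.89*s^4 - 2.65*s^3 + 3.01*s^2 - 4.13*s - 1.69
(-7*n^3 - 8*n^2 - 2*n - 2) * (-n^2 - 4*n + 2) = 7*n^5 + 36*n^4 + 20*n^3 - 6*n^2 + 4*n - 4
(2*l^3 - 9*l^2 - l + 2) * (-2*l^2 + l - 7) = -4*l^5 + 20*l^4 - 21*l^3 + 58*l^2 + 9*l - 14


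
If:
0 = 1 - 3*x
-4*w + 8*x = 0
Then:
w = 2/3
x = 1/3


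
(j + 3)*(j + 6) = j^2 + 9*j + 18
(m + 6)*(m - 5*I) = m^2 + 6*m - 5*I*m - 30*I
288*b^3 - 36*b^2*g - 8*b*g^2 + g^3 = (-8*b + g)*(-6*b + g)*(6*b + g)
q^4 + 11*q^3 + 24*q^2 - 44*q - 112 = (q - 2)*(q + 2)*(q + 4)*(q + 7)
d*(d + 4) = d^2 + 4*d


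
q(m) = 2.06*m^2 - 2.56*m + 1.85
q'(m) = 4.12*m - 2.56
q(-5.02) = 66.61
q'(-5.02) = -23.24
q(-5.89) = 88.39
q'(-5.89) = -26.83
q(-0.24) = 2.58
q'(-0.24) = -3.55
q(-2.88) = 26.31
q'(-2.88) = -14.43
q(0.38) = 1.17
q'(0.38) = -0.99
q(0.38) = 1.17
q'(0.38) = -0.99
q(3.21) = 14.86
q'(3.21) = 10.67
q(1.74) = 3.63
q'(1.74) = 4.61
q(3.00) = 12.71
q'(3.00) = 9.80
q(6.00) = 60.65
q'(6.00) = 22.16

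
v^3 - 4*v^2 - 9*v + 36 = (v - 4)*(v - 3)*(v + 3)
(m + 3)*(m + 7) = m^2 + 10*m + 21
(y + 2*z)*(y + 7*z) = y^2 + 9*y*z + 14*z^2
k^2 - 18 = (k - 3*sqrt(2))*(k + 3*sqrt(2))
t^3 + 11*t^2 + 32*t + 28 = (t + 2)^2*(t + 7)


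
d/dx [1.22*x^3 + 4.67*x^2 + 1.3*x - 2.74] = 3.66*x^2 + 9.34*x + 1.3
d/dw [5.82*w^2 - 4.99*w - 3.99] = 11.64*w - 4.99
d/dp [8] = 0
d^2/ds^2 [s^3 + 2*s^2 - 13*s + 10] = 6*s + 4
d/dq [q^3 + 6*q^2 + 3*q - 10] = 3*q^2 + 12*q + 3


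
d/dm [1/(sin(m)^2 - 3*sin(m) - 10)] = (3 - 2*sin(m))*cos(m)/((sin(m) - 5)^2*(sin(m) + 2)^2)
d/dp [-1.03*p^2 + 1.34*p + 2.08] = 1.34 - 2.06*p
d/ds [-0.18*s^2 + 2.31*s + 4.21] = 2.31 - 0.36*s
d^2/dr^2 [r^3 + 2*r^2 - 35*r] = 6*r + 4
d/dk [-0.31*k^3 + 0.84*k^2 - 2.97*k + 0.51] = -0.93*k^2 + 1.68*k - 2.97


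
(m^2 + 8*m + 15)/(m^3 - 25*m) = (m + 3)/(m*(m - 5))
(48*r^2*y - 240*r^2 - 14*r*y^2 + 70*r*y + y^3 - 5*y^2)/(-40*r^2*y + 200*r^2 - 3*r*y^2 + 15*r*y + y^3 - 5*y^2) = (-6*r + y)/(5*r + y)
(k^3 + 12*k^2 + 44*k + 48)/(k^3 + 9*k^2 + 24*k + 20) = (k^2 + 10*k + 24)/(k^2 + 7*k + 10)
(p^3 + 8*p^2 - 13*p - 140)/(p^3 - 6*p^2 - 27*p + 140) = (p + 7)/(p - 7)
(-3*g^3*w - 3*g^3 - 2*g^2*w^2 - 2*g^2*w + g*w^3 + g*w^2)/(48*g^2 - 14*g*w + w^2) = g*(-3*g^2*w - 3*g^2 - 2*g*w^2 - 2*g*w + w^3 + w^2)/(48*g^2 - 14*g*w + w^2)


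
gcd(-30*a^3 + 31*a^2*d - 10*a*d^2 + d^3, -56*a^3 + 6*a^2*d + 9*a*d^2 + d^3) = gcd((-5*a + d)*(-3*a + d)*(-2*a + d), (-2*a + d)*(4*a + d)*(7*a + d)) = 2*a - d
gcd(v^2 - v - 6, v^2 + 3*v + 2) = v + 2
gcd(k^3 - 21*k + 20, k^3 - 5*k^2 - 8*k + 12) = k - 1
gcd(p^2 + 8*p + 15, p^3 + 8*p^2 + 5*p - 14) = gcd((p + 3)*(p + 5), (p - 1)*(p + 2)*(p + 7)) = 1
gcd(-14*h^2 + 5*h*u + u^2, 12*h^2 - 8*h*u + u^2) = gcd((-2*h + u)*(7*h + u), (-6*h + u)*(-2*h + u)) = -2*h + u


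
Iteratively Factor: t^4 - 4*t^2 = (t)*(t^3 - 4*t) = t^2*(t^2 - 4) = t^2*(t + 2)*(t - 2)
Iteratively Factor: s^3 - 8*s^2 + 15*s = (s - 5)*(s^2 - 3*s) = s*(s - 5)*(s - 3)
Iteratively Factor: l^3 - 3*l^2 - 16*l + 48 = (l - 4)*(l^2 + l - 12) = (l - 4)*(l + 4)*(l - 3)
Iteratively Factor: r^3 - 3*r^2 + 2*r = (r)*(r^2 - 3*r + 2) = r*(r - 2)*(r - 1)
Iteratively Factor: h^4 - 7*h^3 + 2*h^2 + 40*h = (h - 4)*(h^3 - 3*h^2 - 10*h) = h*(h - 4)*(h^2 - 3*h - 10) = h*(h - 5)*(h - 4)*(h + 2)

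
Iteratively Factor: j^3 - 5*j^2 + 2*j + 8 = (j + 1)*(j^2 - 6*j + 8) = (j - 4)*(j + 1)*(j - 2)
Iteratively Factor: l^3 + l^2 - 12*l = (l)*(l^2 + l - 12) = l*(l + 4)*(l - 3)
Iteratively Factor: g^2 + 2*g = (g + 2)*(g)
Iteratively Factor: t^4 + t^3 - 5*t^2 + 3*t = (t + 3)*(t^3 - 2*t^2 + t) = t*(t + 3)*(t^2 - 2*t + 1) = t*(t - 1)*(t + 3)*(t - 1)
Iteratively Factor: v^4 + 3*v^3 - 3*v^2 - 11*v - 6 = (v + 1)*(v^3 + 2*v^2 - 5*v - 6) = (v + 1)*(v + 3)*(v^2 - v - 2) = (v + 1)^2*(v + 3)*(v - 2)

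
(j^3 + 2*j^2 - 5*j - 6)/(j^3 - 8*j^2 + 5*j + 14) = (j + 3)/(j - 7)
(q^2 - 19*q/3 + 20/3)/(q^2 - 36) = (3*q^2 - 19*q + 20)/(3*(q^2 - 36))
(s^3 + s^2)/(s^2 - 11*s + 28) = s^2*(s + 1)/(s^2 - 11*s + 28)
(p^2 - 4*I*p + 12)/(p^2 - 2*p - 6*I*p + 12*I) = (p + 2*I)/(p - 2)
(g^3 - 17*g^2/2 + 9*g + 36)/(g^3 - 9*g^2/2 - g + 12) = (g - 6)/(g - 2)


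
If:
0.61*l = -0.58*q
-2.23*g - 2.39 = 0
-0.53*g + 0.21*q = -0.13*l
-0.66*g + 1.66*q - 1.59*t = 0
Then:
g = -1.07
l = 6.25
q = -6.57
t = -6.42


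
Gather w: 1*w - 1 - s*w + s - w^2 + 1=s - w^2 + w*(1 - s)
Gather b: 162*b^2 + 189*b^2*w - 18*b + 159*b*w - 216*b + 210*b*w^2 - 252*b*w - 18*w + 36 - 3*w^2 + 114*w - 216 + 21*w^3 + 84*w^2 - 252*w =b^2*(189*w + 162) + b*(210*w^2 - 93*w - 234) + 21*w^3 + 81*w^2 - 156*w - 180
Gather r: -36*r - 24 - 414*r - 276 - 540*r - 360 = -990*r - 660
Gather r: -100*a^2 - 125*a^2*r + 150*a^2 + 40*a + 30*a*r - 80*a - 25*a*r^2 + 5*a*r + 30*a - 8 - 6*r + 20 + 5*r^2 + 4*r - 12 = 50*a^2 - 10*a + r^2*(5 - 25*a) + r*(-125*a^2 + 35*a - 2)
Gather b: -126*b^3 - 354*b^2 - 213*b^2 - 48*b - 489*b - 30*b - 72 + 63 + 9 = -126*b^3 - 567*b^2 - 567*b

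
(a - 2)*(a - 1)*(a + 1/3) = a^3 - 8*a^2/3 + a + 2/3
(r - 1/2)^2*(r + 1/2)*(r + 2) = r^4 + 3*r^3/2 - 5*r^2/4 - 3*r/8 + 1/4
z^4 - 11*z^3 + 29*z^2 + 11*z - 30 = (z - 6)*(z - 5)*(z - 1)*(z + 1)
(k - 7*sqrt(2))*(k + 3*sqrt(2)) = k^2 - 4*sqrt(2)*k - 42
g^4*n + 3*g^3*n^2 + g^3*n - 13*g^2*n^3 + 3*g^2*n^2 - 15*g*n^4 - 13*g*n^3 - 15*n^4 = (g - 3*n)*(g + n)*(g + 5*n)*(g*n + n)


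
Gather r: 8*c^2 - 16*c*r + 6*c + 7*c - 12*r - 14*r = 8*c^2 + 13*c + r*(-16*c - 26)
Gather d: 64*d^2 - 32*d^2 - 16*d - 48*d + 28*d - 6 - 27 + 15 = 32*d^2 - 36*d - 18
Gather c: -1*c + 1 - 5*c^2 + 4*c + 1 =-5*c^2 + 3*c + 2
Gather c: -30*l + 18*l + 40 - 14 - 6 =20 - 12*l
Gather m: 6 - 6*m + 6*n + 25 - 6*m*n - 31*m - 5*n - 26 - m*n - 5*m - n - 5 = m*(-7*n - 42)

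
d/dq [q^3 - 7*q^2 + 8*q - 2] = 3*q^2 - 14*q + 8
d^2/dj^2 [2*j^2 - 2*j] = 4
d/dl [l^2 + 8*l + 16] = 2*l + 8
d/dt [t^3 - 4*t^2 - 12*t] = 3*t^2 - 8*t - 12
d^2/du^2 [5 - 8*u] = 0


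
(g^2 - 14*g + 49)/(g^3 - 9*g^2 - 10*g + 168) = (g - 7)/(g^2 - 2*g - 24)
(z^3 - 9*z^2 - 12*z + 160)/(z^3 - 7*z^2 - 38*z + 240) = (z + 4)/(z + 6)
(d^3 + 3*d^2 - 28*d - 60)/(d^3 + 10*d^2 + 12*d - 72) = (d^2 - 3*d - 10)/(d^2 + 4*d - 12)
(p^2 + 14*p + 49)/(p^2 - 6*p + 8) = (p^2 + 14*p + 49)/(p^2 - 6*p + 8)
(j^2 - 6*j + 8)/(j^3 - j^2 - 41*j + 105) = (j^2 - 6*j + 8)/(j^3 - j^2 - 41*j + 105)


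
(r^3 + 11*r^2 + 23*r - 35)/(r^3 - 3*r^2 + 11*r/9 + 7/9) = 9*(r^2 + 12*r + 35)/(9*r^2 - 18*r - 7)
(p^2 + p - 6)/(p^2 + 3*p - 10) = (p + 3)/(p + 5)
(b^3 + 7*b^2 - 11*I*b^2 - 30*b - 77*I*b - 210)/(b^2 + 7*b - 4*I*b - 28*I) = (b^2 - 11*I*b - 30)/(b - 4*I)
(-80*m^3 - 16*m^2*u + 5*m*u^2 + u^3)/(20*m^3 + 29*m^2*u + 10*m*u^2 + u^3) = (-4*m + u)/(m + u)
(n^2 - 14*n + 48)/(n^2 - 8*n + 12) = (n - 8)/(n - 2)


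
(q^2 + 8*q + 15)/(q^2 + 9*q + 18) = (q + 5)/(q + 6)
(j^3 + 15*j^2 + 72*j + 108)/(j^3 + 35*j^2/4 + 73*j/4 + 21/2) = 4*(j^2 + 9*j + 18)/(4*j^2 + 11*j + 7)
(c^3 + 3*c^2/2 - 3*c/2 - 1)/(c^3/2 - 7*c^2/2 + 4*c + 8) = (2*c^3 + 3*c^2 - 3*c - 2)/(c^3 - 7*c^2 + 8*c + 16)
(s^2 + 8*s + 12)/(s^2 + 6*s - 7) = (s^2 + 8*s + 12)/(s^2 + 6*s - 7)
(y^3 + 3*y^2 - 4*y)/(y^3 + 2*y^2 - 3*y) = (y + 4)/(y + 3)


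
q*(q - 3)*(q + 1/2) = q^3 - 5*q^2/2 - 3*q/2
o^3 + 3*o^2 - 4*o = o*(o - 1)*(o + 4)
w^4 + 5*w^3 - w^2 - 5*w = w*(w - 1)*(w + 1)*(w + 5)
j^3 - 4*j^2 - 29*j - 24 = (j - 8)*(j + 1)*(j + 3)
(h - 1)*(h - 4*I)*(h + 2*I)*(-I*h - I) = -I*h^4 - 2*h^3 - 7*I*h^2 + 2*h + 8*I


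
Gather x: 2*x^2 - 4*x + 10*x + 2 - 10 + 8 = 2*x^2 + 6*x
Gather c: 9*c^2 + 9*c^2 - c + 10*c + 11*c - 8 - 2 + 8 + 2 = 18*c^2 + 20*c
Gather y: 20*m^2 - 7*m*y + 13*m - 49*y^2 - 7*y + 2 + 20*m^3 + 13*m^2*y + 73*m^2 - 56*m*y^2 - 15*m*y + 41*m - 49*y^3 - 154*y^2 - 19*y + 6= 20*m^3 + 93*m^2 + 54*m - 49*y^3 + y^2*(-56*m - 203) + y*(13*m^2 - 22*m - 26) + 8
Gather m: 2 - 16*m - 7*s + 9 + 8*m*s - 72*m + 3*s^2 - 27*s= m*(8*s - 88) + 3*s^2 - 34*s + 11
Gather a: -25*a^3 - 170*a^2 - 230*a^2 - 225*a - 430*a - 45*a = -25*a^3 - 400*a^2 - 700*a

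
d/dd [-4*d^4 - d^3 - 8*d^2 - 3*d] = -16*d^3 - 3*d^2 - 16*d - 3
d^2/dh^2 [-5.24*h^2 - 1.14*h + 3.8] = -10.4800000000000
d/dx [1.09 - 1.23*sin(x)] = -1.23*cos(x)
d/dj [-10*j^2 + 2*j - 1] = 2 - 20*j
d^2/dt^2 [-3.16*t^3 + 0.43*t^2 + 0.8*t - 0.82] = 0.86 - 18.96*t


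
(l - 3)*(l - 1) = l^2 - 4*l + 3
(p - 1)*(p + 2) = p^2 + p - 2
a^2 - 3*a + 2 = (a - 2)*(a - 1)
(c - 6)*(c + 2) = c^2 - 4*c - 12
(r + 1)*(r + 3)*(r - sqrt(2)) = r^3 - sqrt(2)*r^2 + 4*r^2 - 4*sqrt(2)*r + 3*r - 3*sqrt(2)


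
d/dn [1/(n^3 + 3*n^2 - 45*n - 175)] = 3*(-n^2 - 2*n + 15)/(n^3 + 3*n^2 - 45*n - 175)^2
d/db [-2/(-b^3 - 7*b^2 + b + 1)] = 2*(-3*b^2 - 14*b + 1)/(b^3 + 7*b^2 - b - 1)^2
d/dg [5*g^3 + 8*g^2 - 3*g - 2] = 15*g^2 + 16*g - 3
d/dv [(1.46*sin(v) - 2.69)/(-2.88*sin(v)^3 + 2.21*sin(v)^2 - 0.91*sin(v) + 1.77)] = (8.4096*sin(v)^3 - 26.4682*sin(v)^2 + 11.8898*sin(v) + 0.1363)*cos(v)/(8.2944*sin(v)^6 - 12.7296*sin(v)^5 + 10.1257*sin(v)^4 - 14.2174*sin(v)^3 + 8.6515*sin(v)^2 - 3.2214*sin(v) + 3.1329)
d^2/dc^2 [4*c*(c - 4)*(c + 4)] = 24*c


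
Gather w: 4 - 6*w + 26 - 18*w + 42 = 72 - 24*w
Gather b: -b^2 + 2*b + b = -b^2 + 3*b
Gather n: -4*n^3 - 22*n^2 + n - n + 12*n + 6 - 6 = -4*n^3 - 22*n^2 + 12*n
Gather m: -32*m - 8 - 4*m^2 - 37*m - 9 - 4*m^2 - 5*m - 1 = -8*m^2 - 74*m - 18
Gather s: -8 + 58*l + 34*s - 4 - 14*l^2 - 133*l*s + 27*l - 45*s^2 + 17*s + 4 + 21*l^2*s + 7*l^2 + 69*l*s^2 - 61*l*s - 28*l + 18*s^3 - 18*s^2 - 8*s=-7*l^2 + 57*l + 18*s^3 + s^2*(69*l - 63) + s*(21*l^2 - 194*l + 43) - 8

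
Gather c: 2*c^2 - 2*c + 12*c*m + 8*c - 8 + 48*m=2*c^2 + c*(12*m + 6) + 48*m - 8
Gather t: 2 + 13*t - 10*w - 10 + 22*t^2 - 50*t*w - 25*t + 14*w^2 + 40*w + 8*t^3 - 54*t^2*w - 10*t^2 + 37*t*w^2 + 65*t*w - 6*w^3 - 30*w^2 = 8*t^3 + t^2*(12 - 54*w) + t*(37*w^2 + 15*w - 12) - 6*w^3 - 16*w^2 + 30*w - 8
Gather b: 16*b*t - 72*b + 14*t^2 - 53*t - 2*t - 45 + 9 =b*(16*t - 72) + 14*t^2 - 55*t - 36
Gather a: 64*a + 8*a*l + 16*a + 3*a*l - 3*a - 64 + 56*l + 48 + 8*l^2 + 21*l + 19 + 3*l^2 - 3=a*(11*l + 77) + 11*l^2 + 77*l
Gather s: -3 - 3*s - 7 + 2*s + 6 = -s - 4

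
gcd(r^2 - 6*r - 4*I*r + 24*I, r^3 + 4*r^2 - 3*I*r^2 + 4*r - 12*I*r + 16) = r - 4*I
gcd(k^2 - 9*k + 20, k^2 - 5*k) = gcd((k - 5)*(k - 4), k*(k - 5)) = k - 5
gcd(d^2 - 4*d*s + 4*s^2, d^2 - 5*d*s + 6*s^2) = -d + 2*s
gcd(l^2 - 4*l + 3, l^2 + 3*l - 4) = l - 1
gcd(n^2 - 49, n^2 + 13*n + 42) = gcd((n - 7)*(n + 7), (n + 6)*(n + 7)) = n + 7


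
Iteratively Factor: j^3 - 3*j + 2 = (j - 1)*(j^2 + j - 2) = (j - 1)*(j + 2)*(j - 1)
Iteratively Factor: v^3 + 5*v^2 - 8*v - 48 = (v + 4)*(v^2 + v - 12) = (v - 3)*(v + 4)*(v + 4)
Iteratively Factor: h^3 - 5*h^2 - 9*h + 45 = (h - 3)*(h^2 - 2*h - 15) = (h - 5)*(h - 3)*(h + 3)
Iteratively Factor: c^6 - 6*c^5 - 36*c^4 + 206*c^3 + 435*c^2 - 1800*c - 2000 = (c - 5)*(c^5 - c^4 - 41*c^3 + c^2 + 440*c + 400) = (c - 5)*(c + 4)*(c^4 - 5*c^3 - 21*c^2 + 85*c + 100) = (c - 5)^2*(c + 4)*(c^3 - 21*c - 20) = (c - 5)^3*(c + 4)*(c^2 + 5*c + 4) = (c - 5)^3*(c + 4)^2*(c + 1)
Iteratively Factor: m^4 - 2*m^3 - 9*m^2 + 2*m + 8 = (m + 1)*(m^3 - 3*m^2 - 6*m + 8) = (m - 4)*(m + 1)*(m^2 + m - 2) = (m - 4)*(m + 1)*(m + 2)*(m - 1)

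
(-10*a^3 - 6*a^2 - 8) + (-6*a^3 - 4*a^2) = -16*a^3 - 10*a^2 - 8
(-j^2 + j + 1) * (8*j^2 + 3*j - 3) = -8*j^4 + 5*j^3 + 14*j^2 - 3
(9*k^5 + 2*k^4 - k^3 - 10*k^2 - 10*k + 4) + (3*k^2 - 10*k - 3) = 9*k^5 + 2*k^4 - k^3 - 7*k^2 - 20*k + 1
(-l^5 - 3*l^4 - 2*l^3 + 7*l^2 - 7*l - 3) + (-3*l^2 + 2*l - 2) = -l^5 - 3*l^4 - 2*l^3 + 4*l^2 - 5*l - 5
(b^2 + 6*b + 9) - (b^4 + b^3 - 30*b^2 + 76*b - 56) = -b^4 - b^3 + 31*b^2 - 70*b + 65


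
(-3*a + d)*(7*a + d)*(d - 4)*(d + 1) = -21*a^2*d^2 + 63*a^2*d + 84*a^2 + 4*a*d^3 - 12*a*d^2 - 16*a*d + d^4 - 3*d^3 - 4*d^2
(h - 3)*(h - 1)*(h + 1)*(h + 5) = h^4 + 2*h^3 - 16*h^2 - 2*h + 15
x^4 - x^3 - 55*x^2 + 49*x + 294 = (x - 7)*(x - 3)*(x + 2)*(x + 7)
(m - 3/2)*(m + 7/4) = m^2 + m/4 - 21/8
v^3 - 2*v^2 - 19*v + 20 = (v - 5)*(v - 1)*(v + 4)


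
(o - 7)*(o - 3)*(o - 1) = o^3 - 11*o^2 + 31*o - 21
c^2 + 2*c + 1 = (c + 1)^2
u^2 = u^2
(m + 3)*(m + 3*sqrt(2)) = m^2 + 3*m + 3*sqrt(2)*m + 9*sqrt(2)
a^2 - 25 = (a - 5)*(a + 5)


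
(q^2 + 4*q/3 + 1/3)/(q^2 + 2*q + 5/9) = 3*(q + 1)/(3*q + 5)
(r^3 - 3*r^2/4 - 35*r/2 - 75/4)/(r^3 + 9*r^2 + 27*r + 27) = (4*r^2 - 15*r - 25)/(4*(r^2 + 6*r + 9))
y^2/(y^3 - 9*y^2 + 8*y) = y/(y^2 - 9*y + 8)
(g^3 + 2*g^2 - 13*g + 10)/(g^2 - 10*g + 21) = (g^3 + 2*g^2 - 13*g + 10)/(g^2 - 10*g + 21)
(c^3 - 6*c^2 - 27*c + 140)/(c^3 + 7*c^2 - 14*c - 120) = (c - 7)/(c + 6)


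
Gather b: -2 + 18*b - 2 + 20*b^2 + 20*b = 20*b^2 + 38*b - 4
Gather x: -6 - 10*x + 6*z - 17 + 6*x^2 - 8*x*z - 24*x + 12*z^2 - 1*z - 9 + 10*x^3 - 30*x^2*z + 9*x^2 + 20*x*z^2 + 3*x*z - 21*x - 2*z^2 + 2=10*x^3 + x^2*(15 - 30*z) + x*(20*z^2 - 5*z - 55) + 10*z^2 + 5*z - 30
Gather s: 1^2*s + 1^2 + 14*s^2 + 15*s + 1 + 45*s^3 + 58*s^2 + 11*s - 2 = 45*s^3 + 72*s^2 + 27*s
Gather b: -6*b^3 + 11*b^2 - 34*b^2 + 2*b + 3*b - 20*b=-6*b^3 - 23*b^2 - 15*b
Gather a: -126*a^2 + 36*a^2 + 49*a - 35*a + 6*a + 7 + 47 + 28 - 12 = -90*a^2 + 20*a + 70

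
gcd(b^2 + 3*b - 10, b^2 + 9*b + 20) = b + 5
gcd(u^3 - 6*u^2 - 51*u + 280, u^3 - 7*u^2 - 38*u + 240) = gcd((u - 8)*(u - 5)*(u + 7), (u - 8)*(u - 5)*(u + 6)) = u^2 - 13*u + 40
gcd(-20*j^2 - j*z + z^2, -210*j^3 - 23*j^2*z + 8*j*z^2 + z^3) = -5*j + z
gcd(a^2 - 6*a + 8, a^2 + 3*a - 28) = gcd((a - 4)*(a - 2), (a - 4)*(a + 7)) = a - 4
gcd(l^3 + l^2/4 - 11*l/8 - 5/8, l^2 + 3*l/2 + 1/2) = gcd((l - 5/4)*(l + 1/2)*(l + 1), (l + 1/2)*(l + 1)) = l^2 + 3*l/2 + 1/2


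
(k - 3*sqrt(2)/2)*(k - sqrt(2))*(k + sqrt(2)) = k^3 - 3*sqrt(2)*k^2/2 - 2*k + 3*sqrt(2)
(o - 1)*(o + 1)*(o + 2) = o^3 + 2*o^2 - o - 2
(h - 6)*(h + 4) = h^2 - 2*h - 24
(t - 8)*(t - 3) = t^2 - 11*t + 24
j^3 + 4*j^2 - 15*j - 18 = (j - 3)*(j + 1)*(j + 6)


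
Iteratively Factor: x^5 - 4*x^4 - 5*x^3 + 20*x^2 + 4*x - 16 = (x - 4)*(x^4 - 5*x^2 + 4) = (x - 4)*(x - 1)*(x^3 + x^2 - 4*x - 4) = (x - 4)*(x - 1)*(x + 1)*(x^2 - 4) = (x - 4)*(x - 1)*(x + 1)*(x + 2)*(x - 2)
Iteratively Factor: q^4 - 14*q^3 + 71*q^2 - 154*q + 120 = (q - 3)*(q^3 - 11*q^2 + 38*q - 40) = (q - 4)*(q - 3)*(q^2 - 7*q + 10) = (q - 4)*(q - 3)*(q - 2)*(q - 5)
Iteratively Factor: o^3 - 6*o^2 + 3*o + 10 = (o - 5)*(o^2 - o - 2) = (o - 5)*(o - 2)*(o + 1)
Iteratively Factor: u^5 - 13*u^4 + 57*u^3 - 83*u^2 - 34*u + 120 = (u - 2)*(u^4 - 11*u^3 + 35*u^2 - 13*u - 60) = (u - 2)*(u + 1)*(u^3 - 12*u^2 + 47*u - 60) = (u - 5)*(u - 2)*(u + 1)*(u^2 - 7*u + 12) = (u - 5)*(u - 4)*(u - 2)*(u + 1)*(u - 3)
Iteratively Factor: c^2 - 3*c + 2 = (c - 2)*(c - 1)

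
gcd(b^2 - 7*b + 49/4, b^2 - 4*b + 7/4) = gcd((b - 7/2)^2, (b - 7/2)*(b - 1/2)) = b - 7/2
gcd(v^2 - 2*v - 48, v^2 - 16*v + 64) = v - 8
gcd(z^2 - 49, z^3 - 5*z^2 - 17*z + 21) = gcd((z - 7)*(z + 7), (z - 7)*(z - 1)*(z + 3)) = z - 7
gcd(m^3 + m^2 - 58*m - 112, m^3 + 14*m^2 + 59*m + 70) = m^2 + 9*m + 14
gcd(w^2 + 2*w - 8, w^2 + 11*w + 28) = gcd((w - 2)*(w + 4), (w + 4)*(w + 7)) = w + 4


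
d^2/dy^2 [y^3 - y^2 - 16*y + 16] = 6*y - 2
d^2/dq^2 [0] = 0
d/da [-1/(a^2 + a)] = (2*a + 1)/(a^2*(a + 1)^2)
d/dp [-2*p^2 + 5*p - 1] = 5 - 4*p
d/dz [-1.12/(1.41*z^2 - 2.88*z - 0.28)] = (3.1584*z - 3.2256)/(-1.41*z^2 + 2.88*z + 0.28)^2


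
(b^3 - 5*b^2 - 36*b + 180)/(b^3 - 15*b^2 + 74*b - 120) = (b + 6)/(b - 4)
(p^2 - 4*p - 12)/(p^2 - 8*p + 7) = (p^2 - 4*p - 12)/(p^2 - 8*p + 7)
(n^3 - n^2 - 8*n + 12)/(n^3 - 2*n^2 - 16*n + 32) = (n^2 + n - 6)/(n^2 - 16)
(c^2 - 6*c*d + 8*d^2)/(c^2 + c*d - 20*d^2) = (c - 2*d)/(c + 5*d)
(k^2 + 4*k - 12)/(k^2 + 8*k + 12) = (k - 2)/(k + 2)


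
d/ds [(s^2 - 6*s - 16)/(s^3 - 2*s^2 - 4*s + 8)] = (14 - s)/(s^3 - 6*s^2 + 12*s - 8)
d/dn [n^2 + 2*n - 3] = 2*n + 2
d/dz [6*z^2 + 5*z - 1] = 12*z + 5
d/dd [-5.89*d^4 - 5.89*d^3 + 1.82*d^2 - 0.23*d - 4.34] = -23.56*d^3 - 17.67*d^2 + 3.64*d - 0.23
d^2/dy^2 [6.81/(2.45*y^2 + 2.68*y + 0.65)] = (-81.75405*y^2 - 89.42892*y + 6.81*(4.9*y + 2.68)*(9.8*y + 5.36) - 21.68985)/(2.45*y^2 + 2.68*y + 0.65)^3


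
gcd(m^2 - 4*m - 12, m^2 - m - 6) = m + 2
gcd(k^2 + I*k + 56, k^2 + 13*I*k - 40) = k + 8*I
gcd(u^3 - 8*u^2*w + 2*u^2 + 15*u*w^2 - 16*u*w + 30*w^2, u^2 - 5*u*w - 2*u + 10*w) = u - 5*w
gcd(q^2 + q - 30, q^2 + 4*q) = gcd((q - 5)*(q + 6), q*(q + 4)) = 1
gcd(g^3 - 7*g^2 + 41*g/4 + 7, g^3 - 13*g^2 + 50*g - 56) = g - 4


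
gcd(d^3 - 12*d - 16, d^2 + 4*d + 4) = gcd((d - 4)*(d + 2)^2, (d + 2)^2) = d^2 + 4*d + 4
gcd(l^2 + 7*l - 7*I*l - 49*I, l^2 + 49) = l - 7*I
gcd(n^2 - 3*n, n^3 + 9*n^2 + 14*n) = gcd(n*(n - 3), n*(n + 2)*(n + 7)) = n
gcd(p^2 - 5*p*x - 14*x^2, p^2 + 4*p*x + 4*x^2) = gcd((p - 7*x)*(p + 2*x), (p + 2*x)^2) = p + 2*x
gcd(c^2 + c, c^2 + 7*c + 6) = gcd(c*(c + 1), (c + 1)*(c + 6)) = c + 1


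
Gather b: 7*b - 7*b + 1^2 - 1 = 0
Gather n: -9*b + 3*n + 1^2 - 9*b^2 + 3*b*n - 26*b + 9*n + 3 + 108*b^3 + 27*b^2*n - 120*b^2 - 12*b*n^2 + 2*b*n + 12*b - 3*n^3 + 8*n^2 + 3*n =108*b^3 - 129*b^2 - 23*b - 3*n^3 + n^2*(8 - 12*b) + n*(27*b^2 + 5*b + 15) + 4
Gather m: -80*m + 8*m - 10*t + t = -72*m - 9*t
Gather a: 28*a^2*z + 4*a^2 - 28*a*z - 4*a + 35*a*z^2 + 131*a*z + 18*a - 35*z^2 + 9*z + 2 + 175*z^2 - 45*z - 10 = a^2*(28*z + 4) + a*(35*z^2 + 103*z + 14) + 140*z^2 - 36*z - 8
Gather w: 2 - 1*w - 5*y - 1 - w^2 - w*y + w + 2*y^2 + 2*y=-w^2 - w*y + 2*y^2 - 3*y + 1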